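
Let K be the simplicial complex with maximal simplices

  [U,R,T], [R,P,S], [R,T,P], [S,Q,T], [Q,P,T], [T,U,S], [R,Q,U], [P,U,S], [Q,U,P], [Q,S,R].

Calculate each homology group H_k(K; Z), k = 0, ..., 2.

Fix the vertex order P < Q < R < S < T < U and write every simplex with vertices in increasing order. Then dim K = 2 and the simplices of K are:

  0-simplices (6): P, Q, R, S, T, U
  1-simplices (15): PQ, PR, PS, PT, PU, QR, QS, QT, QU, RS, RT, RU, ST, SU, TU
  2-simplices (10): PQT, PQU, PRS, PRT, PSU, QRS, QRU, QST, RTU, STU

so the chain groups are C_0 ≅ Z^6, C_1 ≅ Z^15, C_2 ≅ Z^10.

The boundary map ∂_1: C_1 → C_0 sends each edge [p,q] (with p < q) to q − p. For instance
  ∂QU = U − Q.
The resulting 6×15 matrix has rank 5, and its Smith normal form has invariant factors (1,1,1,1,1).

∂_2: C_2 → C_1 acts by ∂[p,q,r] = [q,r] − [p,r] + [p,q]. For instance
  ∂QRU = RU − QU + QR,
  ∂PRT = RT − PT + PR.
The 15×10 boundary matrix has rank 10 and Smith normal form diag(1,1,1,1,1,1,1,1,1,2).

Reading off H_k = ker ∂_k / im ∂_{k+1}:

  H_0: rank C_0 − rank ∂_1 = 6 − 5 = 1, and the invariant factors of ∂_1 are all 1, so H_0 = Z.
  H_1: rank ker ∂_1 − rank ∂_2 = (15 − 5) − 10 = 0, and ∂_2 has invariant factor 2 > 1, so H_1 = Z/2.
  H_2: rank ker ∂_2 − rank ∂_3 = (10 − 10) − 0 = 0, and there is no ∂_3, so H_2 = 0.

As a check, the Euler characteristic is 6 − 15 + 10 = 1, which agrees with 1 − 0 + 0 = 1.

H_0 ≅ Z,  H_1 ≅ Z/2,  H_2 = 0.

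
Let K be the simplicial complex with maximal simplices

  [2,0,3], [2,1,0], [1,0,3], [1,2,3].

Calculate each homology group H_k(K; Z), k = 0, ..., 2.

K has 4 vertices, 6 edges, 4 triangles.
rank ∂_0 = 0, rank ∂_1 = 3 ⇒ b_0 = 4 − 0 − 3 = 1; all invariant factors of ∂_1 are 1 so no torsion. So H_0 ≅ Z.
rank ∂_1 = 3, rank ∂_2 = 3 ⇒ b_1 = 6 − 3 − 3 = 0; all invariant factors of ∂_2 are 1 so no torsion. So H_1 ≅ 0.
rank ∂_2 = 3, rank ∂_3 = 0 ⇒ b_2 = 4 − 3 − 0 = 1. So H_2 ≅ Z.

H_0 ≅ Z,  H_1 = 0,  H_2 ≅ Z.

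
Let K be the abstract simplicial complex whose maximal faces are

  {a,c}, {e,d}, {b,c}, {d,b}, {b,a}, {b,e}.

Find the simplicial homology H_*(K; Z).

H_0 ≅ Z,  H_1 ≅ Z^2.

K has 5 vertices, 6 edges.
rank ∂_0 = 0, rank ∂_1 = 4 ⇒ b_0 = 5 − 0 − 4 = 1; all invariant factors of ∂_1 are 1 so no torsion. So H_0 ≅ Z.
rank ∂_1 = 4, rank ∂_2 = 0 ⇒ b_1 = 6 − 4 − 0 = 2. So H_1 ≅ Z^2.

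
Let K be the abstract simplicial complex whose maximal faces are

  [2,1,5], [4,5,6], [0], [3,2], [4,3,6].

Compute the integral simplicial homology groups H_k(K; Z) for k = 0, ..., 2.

Take the total order 0 < 1 < 2 < 3 < 4 < 5 < 6 on the vertex set. Then K (dimension 2) consists of the simplices:

  0-simplices (7): [0], [1], [2], [3], [4], [5], [6]
  1-simplices (9): [1,2], [1,5], [2,3], [2,5], [3,4], [3,6], [4,5], [4,6], [5,6]
  2-simplices (3): [1,2,5], [3,4,6], [4,5,6]

Hence C_0 ≅ Z^7, C_1 ≅ Z^9, C_2 ≅ Z^3.

Boundary ∂_1: C_1 → C_0 maps an edge to its endpoints' difference, ∂[p,q] = q − p.
The resulting 7×9 matrix has rank 5, and its Smith normal form has invariant factors (1,1,1,1,1).

The boundary map ∂_2: C_2 → C_1 maps a triangle to the signed sum of its edges. For instance
  ∂[3,4,6] = [4,6] − [3,6] + [3,4],
  ∂[1,2,5] = [2,5] − [1,5] + [1,2].
This gives a 9×3 integer matrix of rank 3; reducing to Smith normal form yields diagonal entries (1,1,1).

From H_k ≅ ker(∂_k) / im(∂_{k+1}) we obtain:

  H_0: rank C_0 − rank ∂_1 = 7 − 5 = 2, and the invariant factors of ∂_1 are all 1, so H_0 ≅ Z^2.
  H_1: rank ker ∂_1 − rank ∂_2 = (9 − 5) − 3 = 1, and the invariant factors of ∂_2 are all 1, so H_1 ≅ Z.
  H_2: rank ker ∂_2 − rank ∂_3 = (3 − 3) − 0 = 0, and there is no ∂_3, so H_2 ≅ 0.

H_0 = Z^2,  H_1 = Z,  H_2 = 0.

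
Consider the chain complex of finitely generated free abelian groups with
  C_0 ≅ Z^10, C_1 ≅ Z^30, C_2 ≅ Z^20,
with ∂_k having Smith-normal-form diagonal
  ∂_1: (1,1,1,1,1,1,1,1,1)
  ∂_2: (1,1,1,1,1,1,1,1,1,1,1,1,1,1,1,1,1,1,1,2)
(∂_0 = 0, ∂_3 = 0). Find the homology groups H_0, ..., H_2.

H_0: b_0 = 10 − 0 − 9 = 1; torsion from ∂_1 factors > 1: none. So H_0 ≅ Z.
H_1: b_1 = 30 − 9 − 20 = 1; torsion from ∂_2 factors > 1: [2]. So H_1 ≅ Z ⊕ Z/2.
H_2: b_2 = 20 − 20 − 0 = 0; torsion from ∂_3 factors > 1: none. So H_2 ≅ 0.

H_0 ≅ Z,  H_1 ≅ Z ⊕ Z/2,  H_2 = 0.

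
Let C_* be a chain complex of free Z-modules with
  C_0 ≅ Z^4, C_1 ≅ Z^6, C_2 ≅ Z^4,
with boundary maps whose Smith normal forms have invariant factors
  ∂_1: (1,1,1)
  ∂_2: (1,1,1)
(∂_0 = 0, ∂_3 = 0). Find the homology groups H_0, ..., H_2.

H_0: b_0 = 4 − 0 − 3 = 1; torsion from ∂_1 factors > 1: none. So H_0 = Z.
H_1: b_1 = 6 − 3 − 3 = 0; torsion from ∂_2 factors > 1: none. So H_1 = 0.
H_2: b_2 = 4 − 3 − 0 = 1; torsion from ∂_3 factors > 1: none. So H_2 = Z.

H_0 = Z,  H_1 = 0,  H_2 = Z.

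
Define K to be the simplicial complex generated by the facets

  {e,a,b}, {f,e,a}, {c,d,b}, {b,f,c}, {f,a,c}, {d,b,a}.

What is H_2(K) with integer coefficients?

H_2 ≅ 0.

K has 6 vertices, 12 edges, 6 triangles.
rank ∂_2 = 6, rank ∂_3 = 0 ⇒ b_2 = 6 − 6 − 0 = 0. So H_2 = 0.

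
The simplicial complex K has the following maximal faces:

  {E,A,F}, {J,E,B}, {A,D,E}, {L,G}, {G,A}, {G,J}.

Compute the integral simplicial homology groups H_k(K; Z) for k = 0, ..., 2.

We work with the vertex ordering A < B < D < E < F < G < J < L. The simplices of K, each written with vertices in increasing order, are:

  0-simplices (8): A, B, D, E, F, G, J, L
  1-simplices (11): AD, AE, AF, AG, BE, BJ, DE, EF, EJ, GJ, GL
  2-simplices (3): ADE, AEF, BEJ

Hence C_0 ≅ Z^8, C_1 ≅ Z^11, C_2 ≅ Z^3.

Boundary ∂_1: C_1 → C_0 is given by ∂[p,q] = [q] − [p]. For instance
  ∂EJ = J − E.
The resulting 8×11 matrix has rank 7, and its Smith normal form has invariant factors (1,1,1,1,1,1,1).

The boundary map ∂_2: C_2 → C_1 acts by ∂[p,q,r] = [q,r] − [p,r] + [p,q]. For instance
  ∂ADE = DE − AE + AD,
  ∂BEJ = EJ − BJ + BE.
The 11×3 boundary matrix has rank 3 and Smith normal form diag(1,1,1).

Reading off H_k = ker ∂_k / im ∂_{k+1}:

  H_0: rank C_0 − rank ∂_1 = 8 − 7 = 1, and the invariant factors of ∂_1 are all 1, so H_0 = Z.
  H_1: rank ker ∂_1 − rank ∂_2 = (11 − 7) − 3 = 1, and the invariant factors of ∂_2 are all 1, so H_1 = Z.
  H_2: rank ker ∂_2 − rank ∂_3 = (3 − 3) − 0 = 0, and there is no ∂_3, so H_2 = 0.

H_0 = Z,  H_1 = Z,  H_2 = 0.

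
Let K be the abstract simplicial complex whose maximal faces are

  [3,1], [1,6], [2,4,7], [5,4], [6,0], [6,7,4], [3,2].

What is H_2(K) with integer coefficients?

Order the vertices as 0 < 1 < 2 < 3 < 4 < 5 < 6 < 7. Listing each simplex with vertices in this order, K has dimension 2 with simplices:

  0-simplices (8): [0], [1], [2], [3], [4], [5], [6], [7]
  1-simplices (10): [0,6], [1,3], [1,6], [2,3], [2,4], [2,7], [4,5], [4,6], [4,7], [6,7]
  2-simplices (2): [2,4,7], [4,6,7]

so the chain groups are C_0 ≅ Z^8, C_1 ≅ Z^10, C_2 ≅ Z^2.

∂_1: C_1 → C_0 sends each edge [p,q] (with p < q) to q − p.
The resulting 8×10 matrix has rank 7, and its Smith normal form has invariant factors (1,1,1,1,1,1,1).

∂_2: C_2 → C_1 sends each 2-simplex [p,q,r] to [q,r] − [p,r] + [p,q]. For instance
  ∂[2,4,7] = [4,7] − [2,7] + [2,4],
  ∂[4,6,7] = [6,7] − [4,7] + [4,6].
The 10×2 boundary matrix has rank 2 and Smith normal form diag(1,1).

Now H_k = ker ∂_k / im ∂_{k+1}, so:

  H_2: rank ker ∂_2 − rank ∂_3 = (2 − 2) − 0 = 0, and there is no ∂_3, so H_2 ≅ 0.

H_2 = 0.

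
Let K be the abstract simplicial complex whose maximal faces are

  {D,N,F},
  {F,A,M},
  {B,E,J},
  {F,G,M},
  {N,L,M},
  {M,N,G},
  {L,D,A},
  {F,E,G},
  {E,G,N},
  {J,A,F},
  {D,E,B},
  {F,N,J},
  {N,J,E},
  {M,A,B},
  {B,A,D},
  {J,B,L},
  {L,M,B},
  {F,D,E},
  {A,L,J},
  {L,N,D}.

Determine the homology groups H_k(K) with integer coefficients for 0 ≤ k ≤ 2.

H_0 = Z,  H_1 = Z ⊕ Z/2,  H_2 = 0.

Fix the vertex order A < B < D < E < F < G < J < L < M < N and write every simplex with vertices in increasing order. Then dim K = 2 and the simplices of K are:

  0-simplices (10): A, B, D, E, F, G, J, L, M, N
  1-simplices (30): AB, AD, AF, AJ, AL, AM, BD, BE, BJ, BL, BM, DE, DF, DL, DN, EF, EG, EJ, EN, FG, FJ, FM, FN, GM, GN, JL, JN, LM, LN, MN
  2-simplices (20): ABD, ABM, ADL, AFJ, AFM, AJL, BDE, BEJ, BJL, BLM, DEF, DFN, DLN, EFG, EGN, EJN, FGM, FJN, GMN, LMN

so the chain groups are C_0 ≅ Z^10, C_1 ≅ Z^30, C_2 ≅ Z^20.

The boundary map ∂_1: C_1 → C_0 sends each edge [p,q] (with p < q) to q − p.
As a 10×30 matrix over Z this has rank 9, with invariant factors (1,1,1,1,1,1,1,1,1).

Boundary ∂_2: C_2 → C_1 sends each 2-simplex [p,q,r] to [q,r] − [p,r] + [p,q]. For instance
  ∂GMN = MN − GN + GM,
  ∂BDE = DE − BE + BD.
As a 30×20 matrix over Z this has rank 20, with invariant factors (1,1,1,1,1,1,1,1,1,1,1,1,1,1,1,1,1,1,1,2).

Now H_k = ker ∂_k / im ∂_{k+1}, so:

  H_0: rank C_0 − rank ∂_1 = 10 − 9 = 1, and the invariant factors of ∂_1 are all 1, so H_0 = Z.
  H_1: rank ker ∂_1 − rank ∂_2 = (30 − 9) − 20 = 1, and ∂_2 has invariant factor 2 > 1, so H_1 = Z ⊕ Z/2.
  H_2: rank ker ∂_2 − rank ∂_3 = (20 − 20) − 0 = 0, and there is no ∂_3, so H_2 = 0.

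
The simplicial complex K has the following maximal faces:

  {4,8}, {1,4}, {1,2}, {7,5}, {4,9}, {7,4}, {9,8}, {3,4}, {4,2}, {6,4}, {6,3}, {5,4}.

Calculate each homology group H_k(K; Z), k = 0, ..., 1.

Take the total order 1 < 2 < 3 < 4 < 5 < 6 < 7 < 8 < 9 on the vertex set. Then K (dimension 1) consists of the simplices:

  0-simplices (9): [1], [2], [3], [4], [5], [6], [7], [8], [9]
  1-simplices (12): [1,2], [1,4], [2,4], [3,4], [3,6], [4,5], [4,6], [4,7], [4,8], [4,9], [5,7], [8,9]

so the chain groups are C_0 ≅ Z^9, C_1 ≅ Z^12.

Boundary ∂_1: C_1 → C_0 sends each edge [p,q] (with p < q) to q − p.
As a 9×12 matrix over Z this has rank 8, with invariant factors (1,1,1,1,1,1,1,1).

Now H_k = ker ∂_k / im ∂_{k+1}, so:

  H_0: rank C_0 − rank ∂_1 = 9 − 8 = 1, and the invariant factors of ∂_1 are all 1, so H_0 ≅ Z.
  H_1: rank ker ∂_1 − rank ∂_2 = (12 − 8) − 0 = 4, and there is no ∂_2, so H_1 ≅ Z^4.

H_0 = Z,  H_1 = Z^4.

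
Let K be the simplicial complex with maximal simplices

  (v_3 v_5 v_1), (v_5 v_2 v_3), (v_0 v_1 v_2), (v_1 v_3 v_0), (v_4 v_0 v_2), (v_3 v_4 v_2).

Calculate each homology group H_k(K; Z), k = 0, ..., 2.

Fix the vertex order v_0 < v_1 < v_2 < v_3 < v_4 < v_5 and write every simplex with vertices in increasing order. Then dim K = 2 and the simplices of K are:

  0-simplices (6): [v_0], [v_1], [v_2], [v_3], [v_4], [v_5]
  1-simplices (12): [v_0,v_1], [v_0,v_2], [v_0,v_3], [v_0,v_4], [v_1,v_2], [v_1,v_3], [v_1,v_5], [v_2,v_3], [v_2,v_4], [v_2,v_5], [v_3,v_4], [v_3,v_5]
  2-simplices (6): [v_0,v_1,v_2], [v_0,v_1,v_3], [v_0,v_2,v_4], [v_1,v_3,v_5], [v_2,v_3,v_4], [v_2,v_3,v_5]

giving chain groups C_0 ≅ Z^6, C_1 ≅ Z^12, C_2 ≅ Z^6.

∂_1: C_1 → C_0 is given by ∂[p,q] = [q] − [p]. For instance
  ∂[v_0,v_3] = [v_3] − [v_0].
This gives a 6×12 integer matrix of rank 5; reducing to Smith normal form yields diagonal entries (1,1,1,1,1).

∂_2: C_2 → C_1 sends each 2-simplex [p,q,r] to [q,r] − [p,r] + [p,q]. For instance
  ∂[v_0,v_1,v_2] = [v_1,v_2] − [v_0,v_2] + [v_0,v_1],
  ∂[v_2,v_3,v_4] = [v_3,v_4] − [v_2,v_4] + [v_2,v_3].
The 12×6 boundary matrix has rank 6 and Smith normal form diag(1,1,1,1,1,1).

From H_k ≅ ker(∂_k) / im(∂_{k+1}) we obtain:

  H_0: rank C_0 − rank ∂_1 = 6 − 5 = 1, and the invariant factors of ∂_1 are all 1, so H_0 = Z.
  H_1: rank ker ∂_1 − rank ∂_2 = (12 − 5) − 6 = 1, and the invariant factors of ∂_2 are all 1, so H_1 = Z.
  H_2: rank ker ∂_2 − rank ∂_3 = (6 − 6) − 0 = 0, and there is no ∂_3, so H_2 = 0.

(K is a triangulation of the cylinder S^1 x I.)

H_0 = Z,  H_1 = Z,  H_2 = 0.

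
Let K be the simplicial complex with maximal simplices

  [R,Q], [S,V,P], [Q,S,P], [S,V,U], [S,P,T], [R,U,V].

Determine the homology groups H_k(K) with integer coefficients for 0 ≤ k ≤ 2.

H_0 ≅ Z,  H_1 ≅ Z,  H_2 = 0.

Take the total order P < Q < R < S < T < U < V on the vertex set. Then K (dimension 2) consists of the simplices:

  0-simplices (7): P, Q, R, S, T, U, V
  1-simplices (12): PQ, PS, PT, PV, QR, QS, RU, RV, ST, SU, SV, UV
  2-simplices (5): PQS, PST, PSV, RUV, SUV

Hence C_0 ≅ Z^7, C_1 ≅ Z^12, C_2 ≅ Z^5.

The boundary map ∂_1: C_1 → C_0 sends each edge [p,q] (with p < q) to q − p.
As a 7×12 matrix over Z this has rank 6, with invariant factors (1,1,1,1,1,1).

∂_2: C_2 → C_1 maps a triangle to the signed sum of its edges. For instance
  ∂PQS = QS − PS + PQ,
  ∂RUV = UV − RV + RU.
As a 12×5 matrix over Z this has rank 5, with invariant factors (1,1,1,1,1).

From H_k ≅ ker(∂_k) / im(∂_{k+1}) we obtain:

  H_0: rank C_0 − rank ∂_1 = 7 − 6 = 1, and the invariant factors of ∂_1 are all 1, so H_0 = Z.
  H_1: rank ker ∂_1 − rank ∂_2 = (12 − 6) − 5 = 1, and the invariant factors of ∂_2 are all 1, so H_1 = Z.
  H_2: rank ker ∂_2 − rank ∂_3 = (5 − 5) − 0 = 0, and there is no ∂_3, so H_2 = 0.

As a check, the Euler characteristic is 7 − 12 + 5 = 0, which agrees with 1 − 1 + 0 = 0.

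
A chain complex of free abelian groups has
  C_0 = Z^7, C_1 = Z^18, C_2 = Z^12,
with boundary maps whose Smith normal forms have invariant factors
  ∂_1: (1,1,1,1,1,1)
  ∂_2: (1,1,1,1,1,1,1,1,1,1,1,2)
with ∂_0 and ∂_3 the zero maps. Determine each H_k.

H_0: b_0 = 7 − 0 − 6 = 1; torsion from ∂_1 factors > 1: none. So H_0 = Z.
H_1: b_1 = 18 − 6 − 12 = 0; torsion from ∂_2 factors > 1: [2]. So H_1 = Z/2.
H_2: b_2 = 12 − 12 − 0 = 0; torsion from ∂_3 factors > 1: none. So H_2 = 0.

H_0 = Z,  H_1 = Z/2,  H_2 = 0.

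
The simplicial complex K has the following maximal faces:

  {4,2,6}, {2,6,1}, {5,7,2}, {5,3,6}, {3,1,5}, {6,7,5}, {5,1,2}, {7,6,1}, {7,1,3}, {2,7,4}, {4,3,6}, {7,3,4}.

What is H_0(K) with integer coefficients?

We work with the vertex ordering 1 < 2 < 3 < 4 < 5 < 6 < 7. The simplices of K, each written with vertices in increasing order, are:

  0-simplices (7): [1], [2], [3], [4], [5], [6], [7]
  1-simplices (18): [1,2], [1,3], [1,5], [1,6], [1,7], [2,4], [2,5], [2,6], [2,7], [3,4], [3,5], [3,6], [3,7], [4,6], [4,7], [5,6], [5,7], [6,7]
  2-simplices (12): [1,2,5], [1,2,6], [1,3,5], [1,3,7], [1,6,7], [2,4,6], [2,4,7], [2,5,7], [3,4,6], [3,4,7], [3,5,6], [5,6,7]

giving chain groups C_0 ≅ Z^7, C_1 ≅ Z^18, C_2 ≅ Z^12.

Boundary ∂_1: C_1 → C_0 sends each edge [p,q] (with p < q) to q − p.
This gives a 7×18 integer matrix of rank 6; reducing to Smith normal form yields diagonal entries (1,1,1,1,1,1).

Boundary ∂_2: C_2 → C_1 acts by ∂[p,q,r] = [q,r] − [p,r] + [p,q]. For instance
  ∂[5,6,7] = [6,7] − [5,7] + [5,6],
  ∂[1,6,7] = [6,7] − [1,7] + [1,6].
This gives a 18×12 integer matrix of rank 12; reducing to Smith normal form yields diagonal entries (1,1,1,1,1,1,1,1,1,1,1,2).

Computing H_k = (kernel of ∂_k) / (image of ∂_{k+1}):

  H_0: rank C_0 − rank ∂_1 = 7 − 6 = 1, and the invariant factors of ∂_1 are all 1, so H_0 = Z.

H_0 = Z.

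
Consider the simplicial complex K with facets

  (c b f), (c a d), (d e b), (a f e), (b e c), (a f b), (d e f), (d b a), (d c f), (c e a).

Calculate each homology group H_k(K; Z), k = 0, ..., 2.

H_0 = Z,  H_1 = Z/2,  H_2 = 0.

We work with the vertex ordering a < b < c < d < e < f. The simplices of K, each written with vertices in increasing order, are:

  0-simplices (6): a, b, c, d, e, f
  1-simplices (15): ab, ac, ad, ae, af, bc, bd, be, bf, cd, ce, cf, de, df, ef
  2-simplices (10): abd, abf, acd, ace, aef, bce, bcf, bde, cdf, def

giving chain groups C_0 ≅ Z^6, C_1 ≅ Z^15, C_2 ≅ Z^10.

The boundary map ∂_1: C_1 → C_0 maps an edge to its endpoints' difference, ∂[p,q] = q − p. For instance
  ∂be = e − b.
The 6×15 boundary matrix has rank 5 and Smith normal form diag(1,1,1,1,1).

∂_2: C_2 → C_1 maps a triangle to the signed sum of its edges. For instance
  ∂aef = ef − af + ae,
  ∂bde = de − be + bd.
As a 15×10 matrix over Z this has rank 10, with invariant factors (1,1,1,1,1,1,1,1,1,2).

Now H_k = ker ∂_k / im ∂_{k+1}, so:

  H_0: rank C_0 − rank ∂_1 = 6 − 5 = 1, and the invariant factors of ∂_1 are all 1, so H_0 ≅ Z.
  H_1: rank ker ∂_1 − rank ∂_2 = (15 − 5) − 10 = 0, and ∂_2 has invariant factor 2 > 1, so H_1 ≅ Z/2.
  H_2: rank ker ∂_2 − rank ∂_3 = (10 − 10) − 0 = 0, and there is no ∂_3, so H_2 ≅ 0.

As a check, the Euler characteristic is 6 − 15 + 10 = 1, which agrees with 1 − 0 + 0 = 1.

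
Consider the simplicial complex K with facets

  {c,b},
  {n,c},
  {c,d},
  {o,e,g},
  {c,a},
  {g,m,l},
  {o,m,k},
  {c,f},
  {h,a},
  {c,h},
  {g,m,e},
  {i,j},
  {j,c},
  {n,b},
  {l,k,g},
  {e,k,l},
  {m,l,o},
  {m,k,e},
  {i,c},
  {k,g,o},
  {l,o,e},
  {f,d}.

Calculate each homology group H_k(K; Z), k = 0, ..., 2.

H_0 = Z^2,  H_1 = Z^4 ⊕ Z_2,  H_2 = 0.

Order the vertices as a < b < c < d < e < f < g < h < i < j < k < l < m < n < o. Listing each simplex with vertices in this order, K has dimension 2 with simplices:

  0-simplices (15): a, b, c, d, e, f, g, h, i, j, k, l, m, n, o
  1-simplices (27): ac, ah, bc, bn, cd, cf, ch, ci, cj, cn, df, eg, ek, el, em, eo, gk, gl, gm, go, ij, kl, km, ko, lm, lo, mo
  2-simplices (10): egm, ego, ekl, ekm, elo, gkl, gko, glm, kmo, lmo

so the chain groups are C_0 ≅ Z^15, C_1 ≅ Z^27, C_2 ≅ Z^10.

The boundary map ∂_1: C_1 → C_0 maps an edge to its endpoints' difference, ∂[p,q] = q − p. For instance
  ∂ci = i − c.
The resulting 15×27 matrix has rank 13, and its Smith normal form has invariant factors (1,1,1,1,1,1,1,1,1,1,1,1,1).

∂_2: C_2 → C_1 maps a triangle to the signed sum of its edges. For instance
  ∂lmo = mo − lo + lm,
  ∂kmo = mo − ko + km.
As a 27×10 matrix over Z this has rank 10, with invariant factors (1,1,1,1,1,1,1,1,1,2).

Reading off H_k = ker ∂_k / im ∂_{k+1}:

  H_0: rank C_0 − rank ∂_1 = 15 − 13 = 2, and the invariant factors of ∂_1 are all 1, so H_0 = Z^2.
  H_1: rank ker ∂_1 − rank ∂_2 = (27 − 13) − 10 = 4, and ∂_2 has invariant factor 2 > 1, so H_1 = Z^4 ⊕ Z_2.
  H_2: rank ker ∂_2 − rank ∂_3 = (10 − 10) − 0 = 0, and there is no ∂_3, so H_2 = 0.

As a check, the Euler characteristic is 15 − 27 + 10 = -2, which agrees with 2 − 4 + 0 = -2.
(K is a triangulation of the disjoint union of the real projective plane RP^2 and a wedge of 4 circles.)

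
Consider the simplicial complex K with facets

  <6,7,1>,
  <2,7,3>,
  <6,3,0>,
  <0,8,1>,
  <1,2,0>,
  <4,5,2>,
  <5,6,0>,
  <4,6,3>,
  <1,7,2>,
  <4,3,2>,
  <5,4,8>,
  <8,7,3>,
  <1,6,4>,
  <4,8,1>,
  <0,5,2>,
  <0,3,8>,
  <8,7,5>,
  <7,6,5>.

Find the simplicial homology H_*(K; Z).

K has 9 vertices, 27 edges, 18 triangles.
rank ∂_0 = 0, rank ∂_1 = 8 ⇒ b_0 = 9 − 0 − 8 = 1; all invariant factors of ∂_1 are 1 so no torsion. So H_0 = Z.
rank ∂_1 = 8, rank ∂_2 = 17 ⇒ b_1 = 27 − 8 − 17 = 2; all invariant factors of ∂_2 are 1 so no torsion. So H_1 = Z^2.
rank ∂_2 = 17, rank ∂_3 = 0 ⇒ b_2 = 18 − 17 − 0 = 1. So H_2 = Z.

H_0 ≅ Z,  H_1 ≅ Z^2,  H_2 ≅ Z.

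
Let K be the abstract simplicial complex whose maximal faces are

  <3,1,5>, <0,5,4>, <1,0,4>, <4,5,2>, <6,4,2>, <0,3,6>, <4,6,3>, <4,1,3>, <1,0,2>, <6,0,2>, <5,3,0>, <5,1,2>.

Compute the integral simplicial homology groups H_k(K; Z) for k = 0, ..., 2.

H_0 ≅ Z,  H_1 ≅ Z_2,  H_2 = 0.

Order the vertices as 0 < 1 < 2 < 3 < 4 < 5 < 6. Listing each simplex with vertices in this order, K has dimension 2 with simplices:

  0-simplices (7): [0], [1], [2], [3], [4], [5], [6]
  1-simplices (18): [0,1], [0,2], [0,3], [0,4], [0,5], [0,6], [1,2], [1,3], [1,4], [1,5], [2,4], [2,5], [2,6], [3,4], [3,5], [3,6], [4,5], [4,6]
  2-simplices (12): [0,1,2], [0,1,4], [0,2,6], [0,3,5], [0,3,6], [0,4,5], [1,2,5], [1,3,4], [1,3,5], [2,4,5], [2,4,6], [3,4,6]

giving chain groups C_0 ≅ Z^7, C_1 ≅ Z^18, C_2 ≅ Z^12.

∂_1: C_1 → C_0 sends each edge [p,q] (with p < q) to q − p.
The resulting 7×18 matrix has rank 6, and its Smith normal form has invariant factors (1,1,1,1,1,1).

∂_2: C_2 → C_1 maps a triangle to the signed sum of its edges. For instance
  ∂[2,4,6] = [4,6] − [2,6] + [2,4],
  ∂[1,2,5] = [2,5] − [1,5] + [1,2].
As a 18×12 matrix over Z this has rank 12, with invariant factors (1,1,1,1,1,1,1,1,1,1,1,2).

Computing H_k = (kernel of ∂_k) / (image of ∂_{k+1}):

  H_0: rank C_0 − rank ∂_1 = 7 − 6 = 1, and the invariant factors of ∂_1 are all 1, so H_0 ≅ Z.
  H_1: rank ker ∂_1 − rank ∂_2 = (18 − 6) − 12 = 0, and ∂_2 has invariant factor 2 > 1, so H_1 ≅ Z_2.
  H_2: rank ker ∂_2 − rank ∂_3 = (12 − 12) − 0 = 0, and there is no ∂_3, so H_2 ≅ 0.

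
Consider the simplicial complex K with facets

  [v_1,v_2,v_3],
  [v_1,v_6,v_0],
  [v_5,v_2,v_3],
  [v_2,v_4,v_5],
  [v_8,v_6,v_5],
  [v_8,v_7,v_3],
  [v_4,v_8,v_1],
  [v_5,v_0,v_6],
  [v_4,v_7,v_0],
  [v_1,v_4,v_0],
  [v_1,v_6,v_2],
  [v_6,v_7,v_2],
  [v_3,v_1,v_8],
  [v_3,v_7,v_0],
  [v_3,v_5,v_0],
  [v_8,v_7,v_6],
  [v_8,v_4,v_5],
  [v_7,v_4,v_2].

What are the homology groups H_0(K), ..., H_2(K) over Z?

Take the total order v_0 < v_1 < v_2 < v_3 < v_4 < v_5 < v_6 < v_7 < v_8 on the vertex set. Then K (dimension 2) consists of the simplices:

  0-simplices (9): [v_0], [v_1], [v_2], [v_3], [v_4], [v_5], [v_6], [v_7], [v_8]
  1-simplices (27): (27 of them)
  2-simplices (18): (18 of them)

giving chain groups C_0 ≅ Z^9, C_1 ≅ Z^27, C_2 ≅ Z^18.

Boundary ∂_1: C_1 → C_0 is given by ∂[p,q] = [q] − [p]. For instance
  ∂[v_5,v_6] = [v_6] − [v_5].
As a 9×27 matrix over Z this has rank 8, with invariant factors (1,1,1,1,1,1,1,1).

Boundary ∂_2: C_2 → C_1 acts by ∂[p,q,r] = [q,r] − [p,r] + [p,q]. For instance
  ∂[v_0,v_4,v_7] = [v_4,v_7] − [v_0,v_7] + [v_0,v_4],
  ∂[v_0,v_1,v_4] = [v_1,v_4] − [v_0,v_4] + [v_0,v_1].
As a 27×18 matrix over Z this has rank 17, with invariant factors (1,1,1,1,1,1,1,1,1,1,1,1,1,1,1,1,1).

Reading off H_k = ker ∂_k / im ∂_{k+1}:

  H_0: rank C_0 − rank ∂_1 = 9 − 8 = 1, and the invariant factors of ∂_1 are all 1, so H_0 ≅ Z.
  H_1: rank ker ∂_1 − rank ∂_2 = (27 − 8) − 17 = 2, and the invariant factors of ∂_2 are all 1, so H_1 ≅ Z^2.
  H_2: rank ker ∂_2 − rank ∂_3 = (18 − 17) − 0 = 1, and there is no ∂_3, so H_2 ≅ Z.

As a check, the Euler characteristic is 9 − 27 + 18 = 0, which agrees with 1 − 2 + 1 = 0.
(K is a triangulation of the torus T^2.)

H_0 ≅ Z,  H_1 ≅ Z^2,  H_2 ≅ Z.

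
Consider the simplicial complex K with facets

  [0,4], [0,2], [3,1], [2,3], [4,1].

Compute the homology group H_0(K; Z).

H_0 ≅ Z.

We work with the vertex ordering 0 < 1 < 2 < 3 < 4. The simplices of K, each written with vertices in increasing order, are:

  0-simplices (5): [0], [1], [2], [3], [4]
  1-simplices (5): [0,2], [0,4], [1,3], [1,4], [2,3]

giving chain groups C_0 ≅ Z^5, C_1 ≅ Z^5.

∂_1: C_1 → C_0 sends each edge [p,q] (with p < q) to q − p.
This gives a 5×5 integer matrix of rank 4; reducing to Smith normal form yields diagonal entries (1,1,1,1).

Computing H_k = (kernel of ∂_k) / (image of ∂_{k+1}):

  H_0: rank C_0 − rank ∂_1 = 5 − 4 = 1, and the invariant factors of ∂_1 are all 1, so H_0 = Z.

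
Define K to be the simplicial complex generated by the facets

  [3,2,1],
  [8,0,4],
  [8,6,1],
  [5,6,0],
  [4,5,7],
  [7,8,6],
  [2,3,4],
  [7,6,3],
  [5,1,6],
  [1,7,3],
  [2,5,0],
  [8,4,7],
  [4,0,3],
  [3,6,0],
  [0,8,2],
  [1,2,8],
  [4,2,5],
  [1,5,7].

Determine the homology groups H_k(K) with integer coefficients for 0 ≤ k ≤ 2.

K has 9 vertices, 27 edges, 18 triangles.
rank ∂_0 = 0, rank ∂_1 = 8 ⇒ b_0 = 9 − 0 − 8 = 1; all invariant factors of ∂_1 are 1 so no torsion. So H_0 ≅ Z.
rank ∂_1 = 8, rank ∂_2 = 18 ⇒ b_1 = 27 − 8 − 18 = 1; ∂_2 has invariant factor(s) [2] giving torsion. So H_1 ≅ Z ⊕ Z/2Z.
rank ∂_2 = 18, rank ∂_3 = 0 ⇒ b_2 = 18 − 18 − 0 = 0. So H_2 ≅ 0.

H_0 = Z,  H_1 = Z ⊕ Z/2Z,  H_2 = 0.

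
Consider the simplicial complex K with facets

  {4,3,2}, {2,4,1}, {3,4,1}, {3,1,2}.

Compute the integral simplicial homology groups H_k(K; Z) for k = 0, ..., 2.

We work with the vertex ordering 1 < 2 < 3 < 4. The simplices of K, each written with vertices in increasing order, are:

  0-simplices (4): [1], [2], [3], [4]
  1-simplices (6): [1,2], [1,3], [1,4], [2,3], [2,4], [3,4]
  2-simplices (4): [1,2,3], [1,2,4], [1,3,4], [2,3,4]

so the chain groups are C_0 ≅ Z^4, C_1 ≅ Z^6, C_2 ≅ Z^4.

∂_1: C_1 → C_0 maps an edge to its endpoints' difference, ∂[p,q] = q − p. For instance
  ∂[1,2] = [2] − [1].
The resulting 4×6 matrix has rank 3, and its Smith normal form has invariant factors (1,1,1).

Boundary ∂_2: C_2 → C_1 sends each 2-simplex [p,q,r] to [q,r] − [p,r] + [p,q]. For instance
  ∂[1,3,4] = [3,4] − [1,4] + [1,3],
  ∂[1,2,4] = [2,4] − [1,4] + [1,2].
As a 6×4 matrix over Z this has rank 3, with invariant factors (1,1,1).

From H_k ≅ ker(∂_k) / im(∂_{k+1}) we obtain:

  H_0: rank C_0 − rank ∂_1 = 4 − 3 = 1, and the invariant factors of ∂_1 are all 1, so H_0 = Z.
  H_1: rank ker ∂_1 − rank ∂_2 = (6 − 3) − 3 = 0, and the invariant factors of ∂_2 are all 1, so H_1 = 0.
  H_2: rank ker ∂_2 − rank ∂_3 = (4 − 3) − 0 = 1, and there is no ∂_3, so H_2 = Z.

As a check, the Euler characteristic is 4 − 6 + 4 = 2, which agrees with 1 − 0 + 1 = 2.
(K is a triangulation of the 2-sphere S^2.)

H_0 = Z,  H_1 = 0,  H_2 = Z.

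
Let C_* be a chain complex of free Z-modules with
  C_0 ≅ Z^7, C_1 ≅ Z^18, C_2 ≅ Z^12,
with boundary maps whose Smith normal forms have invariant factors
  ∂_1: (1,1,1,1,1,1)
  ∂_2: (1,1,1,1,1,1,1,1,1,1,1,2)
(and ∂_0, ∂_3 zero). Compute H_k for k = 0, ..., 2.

H_0: b_0 = 7 − 0 − 6 = 1; torsion from ∂_1 factors > 1: none. So H_0 = Z.
H_1: b_1 = 18 − 6 − 12 = 0; torsion from ∂_2 factors > 1: [2]. So H_1 = Z/2Z.
H_2: b_2 = 12 − 12 − 0 = 0; torsion from ∂_3 factors > 1: none. So H_2 = 0.

H_0 = Z,  H_1 = Z/2Z,  H_2 = 0.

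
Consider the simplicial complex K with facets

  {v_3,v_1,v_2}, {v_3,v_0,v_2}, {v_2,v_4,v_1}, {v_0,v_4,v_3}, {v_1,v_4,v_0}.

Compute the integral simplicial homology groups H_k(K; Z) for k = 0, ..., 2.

H_0 = Z,  H_1 = Z,  H_2 = 0.

Fix the vertex order v_0 < v_1 < v_2 < v_3 < v_4 and write every simplex with vertices in increasing order. Then dim K = 2 and the simplices of K are:

  0-simplices (5): [v_0], [v_1], [v_2], [v_3], [v_4]
  1-simplices (10): [v_0,v_1], [v_0,v_2], [v_0,v_3], [v_0,v_4], [v_1,v_2], [v_1,v_3], [v_1,v_4], [v_2,v_3], [v_2,v_4], [v_3,v_4]
  2-simplices (5): [v_0,v_1,v_4], [v_0,v_2,v_3], [v_0,v_3,v_4], [v_1,v_2,v_3], [v_1,v_2,v_4]

so the chain groups are C_0 ≅ Z^5, C_1 ≅ Z^10, C_2 ≅ Z^5.

The boundary map ∂_1: C_1 → C_0 is given by ∂[p,q] = [q] − [p]. For instance
  ∂[v_0,v_3] = [v_3] − [v_0].
The 5×10 boundary matrix has rank 4 and Smith normal form diag(1,1,1,1).

The boundary map ∂_2: C_2 → C_1 maps a triangle to the signed sum of its edges. For instance
  ∂[v_0,v_3,v_4] = [v_3,v_4] − [v_0,v_4] + [v_0,v_3],
  ∂[v_0,v_1,v_4] = [v_1,v_4] − [v_0,v_4] + [v_0,v_1].
As a 10×5 matrix over Z this has rank 5, with invariant factors (1,1,1,1,1).

Reading off H_k = ker ∂_k / im ∂_{k+1}:

  H_0: rank C_0 − rank ∂_1 = 5 − 4 = 1, and the invariant factors of ∂_1 are all 1, so H_0 ≅ Z.
  H_1: rank ker ∂_1 − rank ∂_2 = (10 − 4) − 5 = 1, and the invariant factors of ∂_2 are all 1, so H_1 ≅ Z.
  H_2: rank ker ∂_2 − rank ∂_3 = (5 − 5) − 0 = 0, and there is no ∂_3, so H_2 ≅ 0.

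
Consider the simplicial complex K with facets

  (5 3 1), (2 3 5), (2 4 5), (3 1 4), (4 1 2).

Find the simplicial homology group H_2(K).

Order the vertices as 1 < 2 < 3 < 4 < 5. Listing each simplex with vertices in this order, K has dimension 2 with simplices:

  0-simplices (5): [1], [2], [3], [4], [5]
  1-simplices (10): [1,2], [1,3], [1,4], [1,5], [2,3], [2,4], [2,5], [3,4], [3,5], [4,5]
  2-simplices (5): [1,2,4], [1,3,4], [1,3,5], [2,3,5], [2,4,5]

Hence C_0 ≅ Z^5, C_1 ≅ Z^10, C_2 ≅ Z^5.

Boundary ∂_1: C_1 → C_0 maps an edge to its endpoints' difference, ∂[p,q] = q − p.
This gives a 5×10 integer matrix of rank 4; reducing to Smith normal form yields diagonal entries (1,1,1,1).

The boundary map ∂_2: C_2 → C_1 maps a triangle to the signed sum of its edges. For instance
  ∂[2,4,5] = [4,5] − [2,5] + [2,4],
  ∂[1,2,4] = [2,4] − [1,4] + [1,2].
The 10×5 boundary matrix has rank 5 and Smith normal form diag(1,1,1,1,1).

Computing H_k = (kernel of ∂_k) / (image of ∂_{k+1}):

  H_2: rank ker ∂_2 − rank ∂_3 = (5 − 5) − 0 = 0, and there is no ∂_3, so H_2 ≅ 0.

H_2 ≅ 0.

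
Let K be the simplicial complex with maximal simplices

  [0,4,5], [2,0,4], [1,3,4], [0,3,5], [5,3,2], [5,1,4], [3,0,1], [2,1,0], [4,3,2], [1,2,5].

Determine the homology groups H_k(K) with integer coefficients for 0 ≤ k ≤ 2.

Take the total order 0 < 1 < 2 < 3 < 4 < 5 on the vertex set. Then K (dimension 2) consists of the simplices:

  0-simplices (6): [0], [1], [2], [3], [4], [5]
  1-simplices (15): [0,1], [0,2], [0,3], [0,4], [0,5], [1,2], [1,3], [1,4], [1,5], [2,3], [2,4], [2,5], [3,4], [3,5], [4,5]
  2-simplices (10): [0,1,2], [0,1,3], [0,2,4], [0,3,5], [0,4,5], [1,2,5], [1,3,4], [1,4,5], [2,3,4], [2,3,5]

Hence C_0 ≅ Z^6, C_1 ≅ Z^15, C_2 ≅ Z^10.

The boundary map ∂_1: C_1 → C_0 sends each edge [p,q] (with p < q) to q − p. For instance
  ∂[2,4] = [4] − [2].
This gives a 6×15 integer matrix of rank 5; reducing to Smith normal form yields diagonal entries (1,1,1,1,1).

The boundary map ∂_2: C_2 → C_1 maps a triangle to the signed sum of its edges. For instance
  ∂[0,1,3] = [1,3] − [0,3] + [0,1],
  ∂[1,4,5] = [4,5] − [1,5] + [1,4].
The resulting 15×10 matrix has rank 10, and its Smith normal form has invariant factors (1,1,1,1,1,1,1,1,1,2).

Reading off H_k = ker ∂_k / im ∂_{k+1}:

  H_0: rank C_0 − rank ∂_1 = 6 − 5 = 1, and the invariant factors of ∂_1 are all 1, so H_0 = Z.
  H_1: rank ker ∂_1 − rank ∂_2 = (15 − 5) − 10 = 0, and ∂_2 has invariant factor 2 > 1, so H_1 = Z_2.
  H_2: rank ker ∂_2 − rank ∂_3 = (10 − 10) − 0 = 0, and there is no ∂_3, so H_2 = 0.

(K is a triangulation of the real projective plane RP^2.)

H_0 ≅ Z,  H_1 ≅ Z_2,  H_2 = 0.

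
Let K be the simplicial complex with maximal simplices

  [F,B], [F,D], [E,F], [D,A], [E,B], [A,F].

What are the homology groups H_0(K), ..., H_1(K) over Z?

Take the total order A < B < D < E < F on the vertex set. Then K (dimension 1) consists of the simplices:

  0-simplices (5): A, B, D, E, F
  1-simplices (6): AD, AF, BE, BF, DF, EF

giving chain groups C_0 ≅ Z^5, C_1 ≅ Z^6.

Boundary ∂_1: C_1 → C_0 is given by ∂[p,q] = [q] − [p].
As a 5×6 matrix over Z this has rank 4, with invariant factors (1,1,1,1).

Now H_k = ker ∂_k / im ∂_{k+1}, so:

  H_0: rank C_0 − rank ∂_1 = 5 − 4 = 1, and the invariant factors of ∂_1 are all 1, so H_0 = Z.
  H_1: rank ker ∂_1 − rank ∂_2 = (6 − 4) − 0 = 2, and there is no ∂_2, so H_1 = Z^2.

As a check, the Euler characteristic is 5 − 6 = -1, which agrees with 1 − 2 = -1.

H_0 ≅ Z,  H_1 ≅ Z^2.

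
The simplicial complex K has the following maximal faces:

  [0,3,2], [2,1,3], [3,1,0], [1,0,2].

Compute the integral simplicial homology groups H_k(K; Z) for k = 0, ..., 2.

H_0 ≅ Z,  H_1 = 0,  H_2 ≅ Z.

Take the total order 0 < 1 < 2 < 3 on the vertex set. Then K (dimension 2) consists of the simplices:

  0-simplices (4): [0], [1], [2], [3]
  1-simplices (6): [0,1], [0,2], [0,3], [1,2], [1,3], [2,3]
  2-simplices (4): [0,1,2], [0,1,3], [0,2,3], [1,2,3]

giving chain groups C_0 ≅ Z^4, C_1 ≅ Z^6, C_2 ≅ Z^4.

∂_1: C_1 → C_0 is given by ∂[p,q] = [q] − [p].
The resulting 4×6 matrix has rank 3, and its Smith normal form has invariant factors (1,1,1).

∂_2: C_2 → C_1 sends each 2-simplex [p,q,r] to [q,r] − [p,r] + [p,q]. For instance
  ∂[0,1,2] = [1,2] − [0,2] + [0,1],
  ∂[1,2,3] = [2,3] − [1,3] + [1,2].
The 6×4 boundary matrix has rank 3 and Smith normal form diag(1,1,1).

From H_k ≅ ker(∂_k) / im(∂_{k+1}) we obtain:

  H_0: rank C_0 − rank ∂_1 = 4 − 3 = 1, and the invariant factors of ∂_1 are all 1, so H_0 = Z.
  H_1: rank ker ∂_1 − rank ∂_2 = (6 − 3) − 3 = 0, and the invariant factors of ∂_2 are all 1, so H_1 = 0.
  H_2: rank ker ∂_2 − rank ∂_3 = (4 − 3) − 0 = 1, and there is no ∂_3, so H_2 = Z.

(K is a triangulation of the 2-sphere S^2.)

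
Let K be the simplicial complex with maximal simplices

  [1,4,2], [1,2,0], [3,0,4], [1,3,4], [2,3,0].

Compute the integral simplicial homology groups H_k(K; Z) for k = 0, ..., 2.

We work with the vertex ordering 0 < 1 < 2 < 3 < 4. The simplices of K, each written with vertices in increasing order, are:

  0-simplices (5): [0], [1], [2], [3], [4]
  1-simplices (10): [0,1], [0,2], [0,3], [0,4], [1,2], [1,3], [1,4], [2,3], [2,4], [3,4]
  2-simplices (5): [0,1,2], [0,2,3], [0,3,4], [1,2,4], [1,3,4]

giving chain groups C_0 ≅ Z^5, C_1 ≅ Z^10, C_2 ≅ Z^5.

The boundary map ∂_1: C_1 → C_0 maps an edge to its endpoints' difference, ∂[p,q] = q − p.
The resulting 5×10 matrix has rank 4, and its Smith normal form has invariant factors (1,1,1,1).

The boundary map ∂_2: C_2 → C_1 maps a triangle to the signed sum of its edges. For instance
  ∂[0,1,2] = [1,2] − [0,2] + [0,1],
  ∂[0,3,4] = [3,4] − [0,4] + [0,3].
The 10×5 boundary matrix has rank 5 and Smith normal form diag(1,1,1,1,1).

Reading off H_k = ker ∂_k / im ∂_{k+1}:

  H_0: rank C_0 − rank ∂_1 = 5 − 4 = 1, and the invariant factors of ∂_1 are all 1, so H_0 = Z.
  H_1: rank ker ∂_1 − rank ∂_2 = (10 − 4) − 5 = 1, and the invariant factors of ∂_2 are all 1, so H_1 = Z.
  H_2: rank ker ∂_2 − rank ∂_3 = (5 − 5) − 0 = 0, and there is no ∂_3, so H_2 = 0.

H_0 ≅ Z,  H_1 ≅ Z,  H_2 = 0.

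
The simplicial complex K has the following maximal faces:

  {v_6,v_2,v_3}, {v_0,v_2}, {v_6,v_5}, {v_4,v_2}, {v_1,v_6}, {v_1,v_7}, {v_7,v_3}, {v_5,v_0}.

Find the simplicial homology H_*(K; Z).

Take the total order v_0 < v_1 < v_2 < v_3 < v_4 < v_5 < v_6 < v_7 on the vertex set. Then K (dimension 2) consists of the simplices:

  0-simplices (8): [v_0], [v_1], [v_2], [v_3], [v_4], [v_5], [v_6], [v_7]
  1-simplices (10): [v_0,v_2], [v_0,v_5], [v_1,v_6], [v_1,v_7], [v_2,v_3], [v_2,v_4], [v_2,v_6], [v_3,v_6], [v_3,v_7], [v_5,v_6]
  2-simplices (1): [v_2,v_3,v_6]

Hence C_0 ≅ Z^8, C_1 ≅ Z^10, C_2 ≅ Z^1.

Boundary ∂_1: C_1 → C_0 is given by ∂[p,q] = [q] − [p].
The resulting 8×10 matrix has rank 7, and its Smith normal form has invariant factors (1,1,1,1,1,1,1).

∂_2: C_2 → C_1 maps a triangle to the signed sum of its edges. For instance
  ∂[v_2,v_3,v_6] = [v_3,v_6] − [v_2,v_6] + [v_2,v_3].
The resulting 10×1 matrix has rank 1, and its Smith normal form has invariant factors (1).

From H_k ≅ ker(∂_k) / im(∂_{k+1}) we obtain:

  H_0: rank C_0 − rank ∂_1 = 8 − 7 = 1, and the invariant factors of ∂_1 are all 1, so H_0 ≅ Z.
  H_1: rank ker ∂_1 − rank ∂_2 = (10 − 7) − 1 = 2, and the invariant factors of ∂_2 are all 1, so H_1 ≅ Z^2.
  H_2: rank ker ∂_2 − rank ∂_3 = (1 − 1) − 0 = 0, and there is no ∂_3, so H_2 ≅ 0.

H_0 ≅ Z,  H_1 ≅ Z^2,  H_2 = 0.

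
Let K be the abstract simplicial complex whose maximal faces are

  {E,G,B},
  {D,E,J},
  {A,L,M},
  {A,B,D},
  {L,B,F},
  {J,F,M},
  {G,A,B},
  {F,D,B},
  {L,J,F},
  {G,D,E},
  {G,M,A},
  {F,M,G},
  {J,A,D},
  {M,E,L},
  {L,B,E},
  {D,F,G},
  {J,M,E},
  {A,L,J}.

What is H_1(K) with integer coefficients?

K has 9 vertices, 27 edges, 18 triangles.
rank ∂_1 = 8, rank ∂_2 = 18 ⇒ b_1 = 27 − 8 − 18 = 1; ∂_2 has invariant factor(s) [2] giving torsion. So H_1 = Z ⊕ Z/2.

H_1 = Z ⊕ Z/2.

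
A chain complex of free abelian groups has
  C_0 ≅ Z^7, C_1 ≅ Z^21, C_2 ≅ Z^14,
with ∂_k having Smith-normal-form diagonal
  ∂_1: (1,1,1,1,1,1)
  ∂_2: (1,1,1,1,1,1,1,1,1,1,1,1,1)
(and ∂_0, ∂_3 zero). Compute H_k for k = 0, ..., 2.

H_0 = Z,  H_1 = Z^2,  H_2 = Z.

H_0: b_0 = 7 − 0 − 6 = 1; torsion from ∂_1 factors > 1: none. So H_0 = Z.
H_1: b_1 = 21 − 6 − 13 = 2; torsion from ∂_2 factors > 1: none. So H_1 = Z^2.
H_2: b_2 = 14 − 13 − 0 = 1; torsion from ∂_3 factors > 1: none. So H_2 = Z.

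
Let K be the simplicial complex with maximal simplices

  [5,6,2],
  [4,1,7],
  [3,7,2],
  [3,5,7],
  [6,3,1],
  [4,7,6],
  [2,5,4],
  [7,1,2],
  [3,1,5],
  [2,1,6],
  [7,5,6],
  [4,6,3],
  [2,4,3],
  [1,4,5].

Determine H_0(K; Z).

H_0 ≅ Z.

We work with the vertex ordering 1 < 2 < 3 < 4 < 5 < 6 < 7. The simplices of K, each written with vertices in increasing order, are:

  0-simplices (7): [1], [2], [3], [4], [5], [6], [7]
  1-simplices (21): [1,2], [1,3], [1,4], [1,5], [1,6], [1,7], [2,3], [2,4], [2,5], [2,6], [2,7], [3,4], [3,5], [3,6], [3,7], [4,5], [4,6], [4,7], [5,6], [5,7], [6,7]
  2-simplices (14): [1,2,6], [1,2,7], [1,3,5], [1,3,6], [1,4,5], [1,4,7], [2,3,4], [2,3,7], [2,4,5], [2,5,6], [3,4,6], [3,5,7], [4,6,7], [5,6,7]

giving chain groups C_0 ≅ Z^7, C_1 ≅ Z^21, C_2 ≅ Z^14.

The boundary map ∂_1: C_1 → C_0 is given by ∂[p,q] = [q] − [p]. For instance
  ∂[2,4] = [4] − [2].
The 7×21 boundary matrix has rank 6 and Smith normal form diag(1,1,1,1,1,1).

∂_2: C_2 → C_1 sends each 2-simplex [p,q,r] to [q,r] − [p,r] + [p,q]. For instance
  ∂[5,6,7] = [6,7] − [5,7] + [5,6],
  ∂[1,3,6] = [3,6] − [1,6] + [1,3].
The resulting 21×14 matrix has rank 13, and its Smith normal form has invariant factors (1,1,1,1,1,1,1,1,1,1,1,1,1).

Reading off H_k = ker ∂_k / im ∂_{k+1}:

  H_0: rank C_0 − rank ∂_1 = 7 − 6 = 1, and the invariant factors of ∂_1 are all 1, so H_0 ≅ Z.

(K is a triangulation of the torus T^2.)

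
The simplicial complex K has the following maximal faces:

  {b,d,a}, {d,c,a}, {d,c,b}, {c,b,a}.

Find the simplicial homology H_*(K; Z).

Order the vertices as a < b < c < d. Listing each simplex with vertices in this order, K has dimension 2 with simplices:

  0-simplices (4): a, b, c, d
  1-simplices (6): ab, ac, ad, bc, bd, cd
  2-simplices (4): abc, abd, acd, bcd

so the chain groups are C_0 ≅ Z^4, C_1 ≅ Z^6, C_2 ≅ Z^4.

Boundary ∂_1: C_1 → C_0 is given by ∂[p,q] = [q] − [p].
The resulting 4×6 matrix has rank 3, and its Smith normal form has invariant factors (1,1,1).

∂_2: C_2 → C_1 maps a triangle to the signed sum of its edges. For instance
  ∂acd = cd − ad + ac,
  ∂abc = bc − ac + ab.
The 6×4 boundary matrix has rank 3 and Smith normal form diag(1,1,1).

Computing H_k = (kernel of ∂_k) / (image of ∂_{k+1}):

  H_0: rank C_0 − rank ∂_1 = 4 − 3 = 1, and the invariant factors of ∂_1 are all 1, so H_0 ≅ Z.
  H_1: rank ker ∂_1 − rank ∂_2 = (6 − 3) − 3 = 0, and the invariant factors of ∂_2 are all 1, so H_1 ≅ 0.
  H_2: rank ker ∂_2 − rank ∂_3 = (4 − 3) − 0 = 1, and there is no ∂_3, so H_2 ≅ Z.

H_0 ≅ Z,  H_1 = 0,  H_2 ≅ Z.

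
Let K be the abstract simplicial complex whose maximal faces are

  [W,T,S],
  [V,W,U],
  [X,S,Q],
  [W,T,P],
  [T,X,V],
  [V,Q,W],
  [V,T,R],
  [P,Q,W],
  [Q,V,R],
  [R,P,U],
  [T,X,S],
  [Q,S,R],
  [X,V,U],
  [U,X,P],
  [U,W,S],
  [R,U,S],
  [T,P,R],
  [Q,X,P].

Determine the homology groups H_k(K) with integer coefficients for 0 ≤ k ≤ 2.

H_0 = Z,  H_1 = Z^2,  H_2 = Z.

We work with the vertex ordering P < Q < R < S < T < U < V < W < X. The simplices of K, each written with vertices in increasing order, are:

  0-simplices (9): P, Q, R, S, T, U, V, W, X
  1-simplices (27): PQ, PR, PT, PU, PW, PX, QR, QS, QV, QW, QX, RS, RT, RU, RV, ST, SU, SW, SX, TV, TW, TX, UV, UW, UX, VW, VX
  2-simplices (18): PQW, PQX, PRT, PRU, PTW, PUX, QRS, QRV, QSX, QVW, RSU, RTV, STW, STX, SUW, TVX, UVW, UVX

Hence C_0 ≅ Z^9, C_1 ≅ Z^27, C_2 ≅ Z^18.

Boundary ∂_1: C_1 → C_0 maps an edge to its endpoints' difference, ∂[p,q] = q − p. For instance
  ∂TV = V − T.
This gives a 9×27 integer matrix of rank 8; reducing to Smith normal form yields diagonal entries (1,1,1,1,1,1,1,1).

Boundary ∂_2: C_2 → C_1 acts by ∂[p,q,r] = [q,r] − [p,r] + [p,q]. For instance
  ∂RTV = TV − RV + RT,
  ∂PUX = UX − PX + PU.
This gives a 27×18 integer matrix of rank 17; reducing to Smith normal form yields diagonal entries (1,1,1,1,1,1,1,1,1,1,1,1,1,1,1,1,1).

From H_k ≅ ker(∂_k) / im(∂_{k+1}) we obtain:

  H_0: rank C_0 − rank ∂_1 = 9 − 8 = 1, and the invariant factors of ∂_1 are all 1, so H_0 = Z.
  H_1: rank ker ∂_1 − rank ∂_2 = (27 − 8) − 17 = 2, and the invariant factors of ∂_2 are all 1, so H_1 = Z^2.
  H_2: rank ker ∂_2 − rank ∂_3 = (18 − 17) − 0 = 1, and there is no ∂_3, so H_2 = Z.

As a check, the Euler characteristic is 9 − 27 + 18 = 0, which agrees with 1 − 2 + 1 = 0.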